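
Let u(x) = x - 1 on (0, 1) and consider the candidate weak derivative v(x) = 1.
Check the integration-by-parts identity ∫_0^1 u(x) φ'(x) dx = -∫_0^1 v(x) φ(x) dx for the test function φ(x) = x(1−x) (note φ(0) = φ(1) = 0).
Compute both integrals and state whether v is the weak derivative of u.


LHS = -1/6, RHS = -1/6. Yes, v = u' weakly.

u(x) = x - 1, classical derivative u'(x) = 1.
φ(x) = x(1−x), so φ'(x) = 1 - 2*x.
Note φ(0) = φ(1) = 0, so the boundary term u·φ vanishes.
LHS = ∫_0^1 u(x) φ'(x) dx = ∫_0^1 (-2*x^2 + 3*x - 1) dx. Term by term:
  ∫_0^1 -2*x^2 dx = -2/3;  ∫_0^1 3*x dx = 3/2;  ∫_0^1 -1 dx = -1.
Sum: -2/3 + 3/2 − 1 = -1/6.
So LHS = -1/6.
∫_0^1 v(x) φ(x) dx = ∫_0^1 (-x^2 + x) dx. Term by term:
  ∫_0^1 -x^2 dx = -1/3;  ∫_0^1 x dx = 1/2.
Sum: -1/3 + 1/2 = 1/6.
So RHS = -∫_0^1 v(x) φ(x) dx = -1/6.
LHS = RHS, so the identity holds for this test φ.
Moreover u is smooth here and v(x) = u'(x) = 1 pointwise, so the identity holds for every test function. Hence v is the weak derivative of u.


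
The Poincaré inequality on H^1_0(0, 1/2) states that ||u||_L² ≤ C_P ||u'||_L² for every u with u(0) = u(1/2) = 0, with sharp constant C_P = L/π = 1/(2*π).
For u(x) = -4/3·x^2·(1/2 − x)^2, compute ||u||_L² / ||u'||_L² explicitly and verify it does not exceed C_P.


||u||_L² / ||u'||_L² = sqrt(3)/12 < C_P = 1/(2*π).

u(x) = -4/3·x^2·(1/2 − x)^2, so u'(x) = 2*x*(-8*x^2 + 6*x - 1)/3.
u(x) = -4/3·x^2·(1/2 − x)^2 vanishes at x = 0 and x = 1/2, so u ∈ H^1_0(0, 1/2). Differentiate via the product rule and integrate the resulting polynomials term by term.
  ∫_0^1/2 u² dx = ∫_0^1/2 (16*x^8/9 - 32*x^7/9 + 8*x^6/3 - 8*x^5/9 + x^4/9) dx. Term by term:
    ∫_0^1/2 16*x^8/9 dx = 1/2592;  ∫_0^1/2 -32*x^7/9 dx = -1/576;  ∫_0^1/2 8*x^6/3 dx = 1/336;
    ∫_0^1/2 -8*x^5/9 dx = -1/432;  ∫_0^1/2 x^4/9 dx = 1/1440.
  Sum: 1/2592 − 1/576 + 1/336 − 1/432 + 1/1440 = 1/181440.
  ∫_0^1/2 (u')² dx = ∫_0^1/2 (256*x^6/9 - 128*x^5/3 + 208*x^4/9 - 16*x^3/3 + 4*x^2/9) dx. Term by term:
    ∫_0^1/2 256*x^6/9 dx = 2/63;  ∫_0^1/2 -128*x^5/3 dx = -1/9;  ∫_0^1/2 208*x^4/9 dx = 13/90;
    ∫_0^1/2 -16*x^3/3 dx = -1/12;  ∫_0^1/2 4*x^2/9 dx = 1/54.
  Sum: 2/63 − 1/9 + 13/90 − 1/12 + 1/54 = 1/3780.
∫_0^1/2 u² dx = 1/181440, so ||u||_L² = sqrt(35)/2520.
∫_0^1/2 (u')² dx = 1/3780, so ||u'||_L² = sqrt(105)/630.
Ratio ||u||_L² / ||u'||_L² = sqrt(3)/12.
Sharp Poincaré constant on H^1_0(0, 1/2) is C_P = L/π = 1/(2*π), achieved by sin(2*π·x).
A polynomial bump cannot attain the sharp Poincaré constant (only the first sine eigenfunction does), so the ratio is strictly less than C_P, consistent with ||u||_L² ≤ C_P ||u'||_L².


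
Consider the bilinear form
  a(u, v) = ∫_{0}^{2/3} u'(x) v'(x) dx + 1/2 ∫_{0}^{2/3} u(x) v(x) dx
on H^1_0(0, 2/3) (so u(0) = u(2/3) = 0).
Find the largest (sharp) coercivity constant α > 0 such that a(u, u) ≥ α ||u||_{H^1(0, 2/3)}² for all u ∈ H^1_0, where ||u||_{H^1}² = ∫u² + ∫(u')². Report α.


α = (2 + 9*π^2)/(4 + 9*π^2)

Coercivity of a(·,·) on H^1_0(0, 2/3) means a(u, u) ≥ α ||u||_{H^1}² for every u ∈ H^1_0.
The interval has length L = 2/3, and Poincaré/coercivity depend only on L. Here a(u, u) = ∫(u')² + (1/2)·∫u².
Here 0 < c = 1/2 < 1. The condition a(u,u) ≥ α||u||_{H^1}² reads (1−α)∫(u')² ≥ (α−c)∫u². Any admissible α is ≤ 1 (rapidly oscillating u have ∫u²/∫(u')² → 0), and α = 1 would force 0 ≥ (1−c)∫u², impossible since c < 1; so 1−α > 0. By the sharp Poincaré inequality on H^1_0 of an interval of length L, ∫(u')² ≥ (π/L)²∫u² with equality for the first sine mode sin(π(x−x₀)/L) (x₀ the left endpoint), so the inequality holds for all u iff (1−α)(π/L)² ≥ α − c, i.e. α ≤ ((π/L)² + c)/((π/L)² + 1) = (1 + c(L/π)²)/(1 + (L/π)²). With (π/L)² = 9*π^2/4 and c = 1/2, the largest admissible constant is α = ((π/L)² + c)/((π/L)² + 1).
Simplifying, α = (2 + 9*π^2)/(4 + 9*π^2).


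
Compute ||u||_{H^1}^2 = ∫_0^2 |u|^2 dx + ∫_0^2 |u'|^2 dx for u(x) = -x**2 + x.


||u||_{H^1}^2 = 86/15

The H^1 norm (squared) on an interval (0, L) is
  ||u||_{H^1}^2 = ∫_0^L u(x)^2 dx + ∫_0^L u'(x)^2 dx.
Compute u'(x) = 1 - 2*x.
Then u(x)^2 = x**4 - 2*x**3 + x**2 and u'(x)^2 = 4*x**2 - 4*x + 1.
Integrate each monomial from 0 to 2 using ∫_0^2 c·x^n dx = c·2^(n+1)/(n+1):
  ∫_0^2 u(x)^2 dx = ∫_0^2 (x^4 - 2*x^3 + x^2) dx. Term by term:
    ∫_0^2 x^4 dx = 32/5;  ∫_0^2 -2*x^3 dx = -8;  ∫_0^2 x^2 dx = 8/3.
  Sum: 32/5 − 8 + 8/3 = 16/15.
  ∫_0^2 u'(x)^2 dx = ∫_0^2 (4*x^2 - 4*x + 1) dx. Term by term:
    ∫_0^2 4*x^2 dx = 32/3;  ∫_0^2 -4*x dx = -8;  ∫_0^2 1 dx = 2.
  Sum: 32/3 − 8 + 2 = 14/3.
Adding: ||u||_{H^1}^2 = 16/15 + 14/3 = 86/15.


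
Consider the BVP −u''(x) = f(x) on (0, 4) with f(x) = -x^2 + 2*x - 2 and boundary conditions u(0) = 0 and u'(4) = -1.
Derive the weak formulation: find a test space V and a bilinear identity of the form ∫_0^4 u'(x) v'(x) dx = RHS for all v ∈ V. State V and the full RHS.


V = {v ∈ H^1(0, 4) : v(0) = 0} (test functions vanish at x = 0 where u is specified); weak form: ∫_0^4 u'v' dx = ∫_0^4 (-x^2 + 2*x - 2) v dx − v(4) for all v ∈ V.

Multiply both sides by a test function v and integrate from 0 to 4:
  ∫_0^4 −u''(x) v(x) dx = ∫_0^4 f(x) v(x) dx.
Integrate the LHS by parts once:
  ∫_0^4 −u'' v dx = −[u'(x) v(x)]_0^4 + ∫_0^4 u'(x) v'(x) dx.
Thus ∫_0^4 u'(x) v'(x) dx = ∫_0^4 f(x) v(x) dx + [u'(x) v(x)]_0^4.
Choose V so that boundary terms are either known or forced to vanish.
Mixed BC: u(0) = 0 (Dirichlet) and u'(4) = -1 (Neumann). Define V = {v ∈ H^1(0, 4) : v(0) = 0}. Then [u' v]_0^4 = u'(4)·v(4) − u'(0)·0 = − v(4).
Weak formulation: find u (satisfying any essential BC) such that ∫_0^4 u'(x) v'(x) dx = ∫_0^4 f v dx − v(4) for all v ∈ V (Dirichlet at 0 absorbed into V; Neumann datum at x = 4 contributes the boundary term).
Substituting f(x) = -x^2 + 2*x - 2, the right-hand side is ∫_0^4 (-x^2 + 2*x - 2) v dx − v(4).


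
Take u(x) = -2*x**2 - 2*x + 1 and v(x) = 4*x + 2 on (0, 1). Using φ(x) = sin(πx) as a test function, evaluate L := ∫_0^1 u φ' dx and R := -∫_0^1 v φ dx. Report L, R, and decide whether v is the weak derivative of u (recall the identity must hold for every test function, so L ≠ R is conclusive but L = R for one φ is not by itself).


LHS = 8/π, RHS = -8/π. No, v is not the weak derivative of u.

u(x) = -2*x**2 - 2*x + 1, classical derivative u'(x) = -4*x - 2.
φ(x) = sin(πx), so φ'(x) = π*cos(π*x).
Note φ(0) = φ(1) = 0, so the boundary term u·φ vanishes.
LHS = ∫_0^1 u(x) φ'(x) dx = ∫_0^1 (-2*π*x^2*cos(π*x) - 2*π*x*cos(π*x) + π*cos(π*x)) dx. Term by term:
  ∫_0^1 π*cos(π*x) dx = 0;  ∫_0^1 -2*π*x*cos(π*x) dx = 4/π;  ∫_0^1 -2*π*x^2*cos(π*x) dx = 4/π.
Sum: 0 + 4/π + 4/π = 8/π.
So LHS = 8/π.
∫_0^1 v(x) φ(x) dx = ∫_0^1 (4*x*sin(π*x) + 2*sin(π*x)) dx. Term by term:
  ∫_0^1 2*sin(π*x) dx = 4/π;  ∫_0^1 4*x*sin(π*x) dx = 4/π.
Sum: 4/π + 4/π = 8/π.
So RHS = -∫_0^1 v(x) φ(x) dx = -8/π.
LHS − RHS = 16/π ≠ 0, so the identity fails.
(For a valid weak derivative the identity must hold for EVERY test function, in particular this one. The failure shows v is NOT the weak derivative of u.)
Correct weak derivative would be u'(x) = -4*x - 2.


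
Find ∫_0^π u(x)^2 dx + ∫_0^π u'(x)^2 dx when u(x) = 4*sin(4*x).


||u||_{H^1(0,π)}^2 = 136*π

u'(x) = 16*cos(4*x).
Expand u² and (u')² and integrate term by term on (0, π), using: for integers n ≥ 1, ∫_0^π sin²(nx) dx = ∫_0^π cos²(nx) dx = π/2; for n ≠ n', ∫_0^π sin(nx)sin(n'x) dx = ∫_0^π cos(nx)cos(n'x) dx = 0; and by product-to-sum, ∫_0^π sin(nx)cos(n'x) dx = ½∫_0^π [sin((n+n')x) + sin((n−n')x)] dx, which is 0 when n+n' is even and 2n/(n²−n'²) when n+n' is odd (it need not vanish on (0, π)).
  u² squared terms: (4)²·∫sin(4x)² dx = 16·π/2 = 8*π.
  So ∫_0^π u² dx = 8*π.
  (u')² squared terms: (16)²·∫cos(4x)² dx = 256·π/2 = 128*π.
  So ∫_0^π (u')² dx = 128*π.
||u||_{H^1}^2 = (8*π) + (128*π) = 136*π.


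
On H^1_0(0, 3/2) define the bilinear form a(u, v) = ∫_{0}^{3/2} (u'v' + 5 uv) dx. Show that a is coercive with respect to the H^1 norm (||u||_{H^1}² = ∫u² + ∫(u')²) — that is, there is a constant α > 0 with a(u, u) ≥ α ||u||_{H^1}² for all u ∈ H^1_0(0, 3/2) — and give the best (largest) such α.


α = 1

Coercivity of a(·,·) on H^1_0(0, 3/2) means a(u, u) ≥ α ||u||_{H^1}² for every u ∈ H^1_0.
The interval has length L = 3/2, and Poincaré/coercivity depend only on L. Here a(u, u) = ∫(u')² + (5)·∫u².
Here c = 5 ≥ 1, so a(u,u) = ∫(u')² + c∫u² ≥ ∫(u')² + ∫u² = ||u||_{H^1}², i.e. α = 1 works. No larger α is possible: a(u,u) ≥ α||u||_{H^1}² means (1−α)∫(u')² ≥ (α−c)∫u², and for the modes u_n = sin(nπ(x−x₀)/L) (x₀ the left endpoint) one has ∫u_n²/∫(u_n')² = (L/(nπ))² → 0, so a(u_n,u_n)/||u_n||_{H^1}² → 1. Hence the optimal constant is α = 1.
Therefore α = 1.


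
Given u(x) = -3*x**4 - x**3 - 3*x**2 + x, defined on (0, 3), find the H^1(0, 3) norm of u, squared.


||u||_{H^1}^2 = 2587287/28

The H^1 norm (squared) on an interval (0, L) is
  ||u||_{H^1}^2 = ∫_0^L u(x)^2 dx + ∫_0^L u'(x)^2 dx.
Compute u'(x) = -12*x**3 - 3*x**2 - 6*x + 1.
Then u(x)^2 = 9*x**8 + 6*x**7 + 19*x**6 + 7*x**4 - 6*x**3 + x**2 and u'(x)^2 = 144*x**6 + 72*x**5 + 153*x**4 + 12*x**3 + 30*x**2 - 12*x + 1.
Integrate each monomial from 0 to 3 using ∫_0^3 c·x^n dx = c·3^(n+1)/(n+1):
  ∫_0^3 u(x)^2 dx = ∫_0^3 (9*x^8 + 6*x^7 + 19*x^6 + 7*x^4 - 6*x^3 + x^2) dx. Term by term:
    ∫_0^3 9*x^8 dx = 19683;  ∫_0^3 6*x^7 dx = 19683/4;  ∫_0^3 19*x^6 dx = 41553/7;
    ∫_0^3 7*x^4 dx = 1701/5;  ∫_0^3 -6*x^3 dx = -243/2;  ∫_0^3 x^2 dx = 9.
  Sum: 19683 + 19683/4 + 41553/7 + 1701/5 − 243/2 + 9 = 4307463/140.
  ∫_0^3 u'(x)^2 dx = ∫_0^3 (144*x^6 + 72*x^5 + 153*x^4 + 12*x^3 + 30*x^2 - 12*x + 1) dx. Term by term:
    ∫_0^3 144*x^6 dx = 314928/7;  ∫_0^3 72*x^5 dx = 8748;  ∫_0^3 153*x^4 dx = 37179/5;
    ∫_0^3 12*x^3 dx = 243;  ∫_0^3 30*x^2 dx = 270;  ∫_0^3 -12*x dx = -54;
    ∫_0^3 1 dx = 3.
  Sum: 314928/7 + 8748 + 37179/5 + 243 + 270 − 54 + 3 = 2157243/35.
Adding: ||u||_{H^1}^2 = 4307463/140 + 2157243/35 = 2587287/28.


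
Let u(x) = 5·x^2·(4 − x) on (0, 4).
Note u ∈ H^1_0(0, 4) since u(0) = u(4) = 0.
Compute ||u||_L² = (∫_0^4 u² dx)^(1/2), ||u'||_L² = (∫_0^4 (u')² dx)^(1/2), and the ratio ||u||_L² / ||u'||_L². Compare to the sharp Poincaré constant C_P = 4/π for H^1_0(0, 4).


||u||_L² / ||u'||_L² = 2*sqrt(14)/7 < C_P = 4/π.

u(x) = 5·x^2·(4 − x), so u'(x) = 5*x*(8 - 3*x).
u(x) = 5·x^2·(4 − x) vanishes at x = 0 and x = 4, so u ∈ H^1_0(0, 4). Differentiate via the product rule and integrate the resulting polynomials term by term.
  ∫_0^4 u² dx = ∫_0^4 (25*x^6 - 200*x^5 + 400*x^4) dx. Term by term:
    ∫_0^4 25*x^6 dx = 409600/7;  ∫_0^4 -200*x^5 dx = -409600/3;  ∫_0^4 400*x^4 dx = 81920.
  Sum: 409600/7 − 409600/3 + 81920 = 81920/21.
  ∫_0^4 (u')² dx = ∫_0^4 (225*x^4 - 1200*x^3 + 1600*x^2) dx. Term by term:
    ∫_0^4 225*x^4 dx = 46080;  ∫_0^4 -1200*x^3 dx = -76800;  ∫_0^4 1600*x^2 dx = 102400/3.
  Sum: 46080 − 76800 + 102400/3 = 10240/3.
∫_0^4 u² dx = 81920/21, so ||u||_L² = 128*sqrt(105)/21.
∫_0^4 (u')² dx = 10240/3, so ||u'||_L² = 32*sqrt(30)/3.
Ratio ||u||_L² / ||u'||_L² = 2*sqrt(14)/7.
Sharp Poincaré constant on H^1_0(0, 4) is C_P = L/π = 4/π, achieved by sin(π/4·x).
A polynomial bump cannot attain the sharp Poincaré constant (only the first sine eigenfunction does), so the ratio is strictly less than C_P, consistent with ||u||_L² ≤ C_P ||u'||_L².


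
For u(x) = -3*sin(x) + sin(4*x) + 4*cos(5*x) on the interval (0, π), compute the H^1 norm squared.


||u||_{H^1(0,π)}^2 = -1664/9 + 451*π/2

u'(x) = -20*sin(5*x) - 3*cos(x) + 4*cos(4*x).
Expand u² and (u')² and integrate term by term on (0, π), using: for integers n ≥ 1, ∫_0^π sin²(nx) dx = ∫_0^π cos²(nx) dx = π/2; for n ≠ n', ∫_0^π sin(nx)sin(n'x) dx = ∫_0^π cos(nx)cos(n'x) dx = 0; and by product-to-sum, ∫_0^π sin(nx)cos(n'x) dx = ½∫_0^π [sin((n+n')x) + sin((n−n')x)] dx, which is 0 when n+n' is even and 2n/(n²−n'²) when n+n' is odd (it need not vanish on (0, π)).
  u² squared terms: (-3)²·∫sin(x)² dx = 9·π/2 = 9*π/2;  (4)²·∫cos(5x)² dx = 16·π/2 = 8*π;  (1)²·∫sin(4x)² dx = 1·π/2 = π/2.
  u² cross terms: 2·(-3)·(4)·∫sin(x)·cos(5x) dx = -24·(0) = 0;  2·(-3)·(1)·∫sin(x)·sin(4x) dx = -6·(0) = 0;  2·(4)·(1)·∫cos(5x)·sin(4x) dx = 8·(-8/9) = -64/9.
  So ∫_0^π u² dx = 9*π/2 + 8*π + π/2 + 0 + 0 − 64/9 = -64/9 + 13*π.
  (u')² squared terms: (-20)²·∫sin(5x)² dx = 400·π/2 = 200*π;  (-3)²·∫cos(x)² dx = 9·π/2 = 9*π/2;  (4)²·∫cos(4x)² dx = 16·π/2 = 8*π.
  (u')² cross terms: 2·(-20)·(-3)·∫sin(5x)·cos(x) dx = 120·(0) = 0;  2·(-20)·(4)·∫sin(5x)·cos(4x) dx = -160·(10/9) = -1600/9;  2·(-3)·(4)·∫cos(x)·cos(4x) dx = -24·(0) = 0.
  So ∫_0^π (u')² dx = 200*π + 9*π/2 + 8*π + 0 − 1600/9 + 0 = -1600/9 + 425*π/2.
||u||_{H^1}^2 = (-64/9 + 13*π) + (-1600/9 + 425*π/2) = -1664/9 + 451*π/2.


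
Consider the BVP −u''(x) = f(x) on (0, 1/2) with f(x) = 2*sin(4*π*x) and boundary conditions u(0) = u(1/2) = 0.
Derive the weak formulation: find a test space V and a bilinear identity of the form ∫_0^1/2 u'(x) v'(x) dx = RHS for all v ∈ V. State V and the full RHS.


V = H^1_0(0, 1/2) (so v(0) = v(1/2) = 0); weak form: ∫_0^1/2 u'v' dx = ∫_0^1/2 (2*sin(4*π*x)) v dx for all v ∈ V.

Multiply both sides by a test function v and integrate from 0 to 1/2:
  ∫_0^1/2 −u''(x) v(x) dx = ∫_0^1/2 f(x) v(x) dx.
Integrate the LHS by parts once:
  ∫_0^1/2 −u'' v dx = −[u'(x) v(x)]_0^1/2 + ∫_0^1/2 u'(x) v'(x) dx.
Thus ∫_0^1/2 u'(x) v'(x) dx = ∫_0^1/2 f(x) v(x) dx + [u'(x) v(x)]_0^1/2.
Choose V so that boundary terms are either known or forced to vanish.
u is Dirichlet: u(0) = u(1/2) = 0. Let V = H^1_0(0, 1/2); then v(0) = v(1/2) = 0, and [u' v]_0^1/2 = 0.
Weak formulation: find u (satisfying any essential BC) such that ∫_0^1/2 u'(x) v'(x) dx = ∫_0^1/2 f v dx for all v ∈ V.
Substituting f(x) = 2*sin(4*π*x), the right-hand side is ∫_0^1/2 (2*sin(4*π*x)) v dx.


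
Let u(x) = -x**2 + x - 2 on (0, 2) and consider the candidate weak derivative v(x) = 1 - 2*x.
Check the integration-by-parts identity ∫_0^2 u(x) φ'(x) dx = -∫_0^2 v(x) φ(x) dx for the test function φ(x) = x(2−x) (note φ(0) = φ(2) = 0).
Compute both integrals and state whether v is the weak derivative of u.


LHS = 4/3, RHS = 4/3. Yes, v = u' weakly.

u(x) = -x**2 + x - 2, classical derivative u'(x) = 1 - 2*x.
φ(x) = x(2−x), so φ'(x) = 2 - 2*x.
Note φ(0) = φ(2) = 0, so the boundary term u·φ vanishes.
LHS = ∫_0^2 u(x) φ'(x) dx = ∫_0^2 (2*x^3 - 4*x^2 + 6*x - 4) dx. Term by term:
  ∫_0^2 2*x^3 dx = 8;  ∫_0^2 -4*x^2 dx = -32/3;  ∫_0^2 6*x dx = 12;
  ∫_0^2 -4 dx = -8.
Sum: 8 − 32/3 + 12 − 8 = 4/3.
So LHS = 4/3.
∫_0^2 v(x) φ(x) dx = ∫_0^2 (2*x^3 - 5*x^2 + 2*x) dx. Term by term:
  ∫_0^2 2*x^3 dx = 8;  ∫_0^2 -5*x^2 dx = -40/3;  ∫_0^2 2*x dx = 4.
Sum: 8 − 40/3 + 4 = -4/3.
So RHS = -∫_0^2 v(x) φ(x) dx = 4/3.
LHS = RHS, so the identity holds for this test φ.
Moreover u is smooth here and v(x) = u'(x) = 1 - 2*x pointwise, so the identity holds for every test function. Hence v is the weak derivative of u.


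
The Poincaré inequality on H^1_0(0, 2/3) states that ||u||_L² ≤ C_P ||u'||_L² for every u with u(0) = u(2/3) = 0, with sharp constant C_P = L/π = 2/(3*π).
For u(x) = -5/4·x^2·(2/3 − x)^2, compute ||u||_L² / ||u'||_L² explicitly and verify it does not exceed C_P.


||u||_L² / ||u'||_L² = sqrt(3)/9 < C_P = 2/(3*π).

u(x) = -5/4·x^2·(2/3 − x)^2, so u'(x) = 5*x*(-9*x^2 + 9*x - 2)/9.
u(x) = -5/4·x^2·(2/3 − x)^2 vanishes at x = 0 and x = 2/3, so u ∈ H^1_0(0, 2/3). Differentiate via the product rule and integrate the resulting polynomials term by term.
  ∫_0^2/3 u² dx = ∫_0^2/3 (25*x^8/16 - 25*x^7/6 + 25*x^6/6 - 50*x^5/27 + 25*x^4/81) dx. Term by term:
    ∫_0^2/3 25*x^8/16 dx = 800/177147;  ∫_0^2/3 -25*x^7/6 dx = -400/19683;  ∫_0^2/3 25*x^6/6 dx = 1600/45927;
    ∫_0^2/3 -50*x^5/27 dx = -1600/59049;  ∫_0^2/3 25*x^4/81 dx = 160/19683.
  Sum: 800/177147 − 400/19683 + 1600/45927 − 1600/59049 + 160/19683 = 80/1240029.
  ∫_0^2/3 (u')² dx = ∫_0^2/3 (25*x^6 - 50*x^5 + 325*x^4/9 - 100*x^3/9 + 100*x^2/81) dx. Term by term:
    ∫_0^2/3 25*x^6 dx = 3200/15309;  ∫_0^2/3 -50*x^5 dx = -1600/2187;  ∫_0^2/3 325*x^4/9 dx = 2080/2187;
    ∫_0^2/3 -100*x^3/9 dx = -400/729;  ∫_0^2/3 100*x^2/81 dx = 800/6561.
  Sum: 3200/15309 − 1600/2187 + 2080/2187 − 400/729 + 800/6561 = 80/45927.
∫_0^2/3 u² dx = 80/1240029, so ||u||_L² = 4*sqrt(105)/5103.
∫_0^2/3 (u')² dx = 80/45927, so ||u'||_L² = 4*sqrt(35)/567.
Ratio ||u||_L² / ||u'||_L² = sqrt(3)/9.
Sharp Poincaré constant on H^1_0(0, 2/3) is C_P = L/π = 2/(3*π), achieved by sin(3*π/2·x).
A polynomial bump cannot attain the sharp Poincaré constant (only the first sine eigenfunction does), so the ratio is strictly less than C_P, consistent with ||u||_L² ≤ C_P ||u'||_L².


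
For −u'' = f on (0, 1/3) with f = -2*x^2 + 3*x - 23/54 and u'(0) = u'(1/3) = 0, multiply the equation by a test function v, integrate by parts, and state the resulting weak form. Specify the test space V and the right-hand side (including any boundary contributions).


V = H^1(0, 1/3) (no boundary constraint on v; u is determined up to an additive constant); weak form: ∫_0^1/3 u'v' dx = ∫_0^1/3 (-2*x^2 + 3*x - 23/54) v dx for all v ∈ V.

Multiply both sides by a test function v and integrate from 0 to 1/3:
  ∫_0^1/3 −u''(x) v(x) dx = ∫_0^1/3 f(x) v(x) dx.
Integrate the LHS by parts once:
  ∫_0^1/3 −u'' v dx = −[u'(x) v(x)]_0^1/3 + ∫_0^1/3 u'(x) v'(x) dx.
Thus ∫_0^1/3 u'(x) v'(x) dx = ∫_0^1/3 f(x) v(x) dx + [u'(x) v(x)]_0^1/3.
Choose V so that boundary terms are either known or forced to vanish.
u has homogeneous Neumann: u'(0) = u'(1/3) = 0. So [u' v]_0^1/3 = 0·v(1/3) − 0·v(0) = 0 for any v; take V = H^1(0, 1/3).
Weak formulation: find u (satisfying any essential BC) such that ∫_0^1/3 u'(x) v'(x) dx = ∫_0^1/3 f v dx for all v ∈ V (homogeneous Neumann, so boundary terms vanish).
Substituting f(x) = -2*x^2 + 3*x - 23/54, the right-hand side is ∫_0^1/3 (-2*x^2 + 3*x - 23/54) v dx.
Compatibility check (pure Neumann): taking v ≡ 1 ∈ V gives 0 = ∫_0^1/3 f dx + (0) − (0), i.e. ∫_0^1/3 f dx must equal u'(0) − u'(1/3) = 0. Indeed ∫_0^1/3 (-2*x^2 + 3*x - 23/54) dx = 0, so the data are compatible. The solution is then unique only up to an additive constant (fix it e.g. by requiring ∫_0^1/3 u dx = 0).


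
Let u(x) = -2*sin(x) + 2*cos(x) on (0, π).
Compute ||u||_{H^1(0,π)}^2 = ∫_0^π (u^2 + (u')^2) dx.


||u||_{H^1(0,π)}^2 = 8*π

u'(x) = -2*sin(x) - 2*cos(x).
Expand u² and (u')² and integrate term by term on (0, π), using: for integers n ≥ 1, ∫_0^π sin²(nx) dx = ∫_0^π cos²(nx) dx = π/2; for n ≠ n', ∫_0^π sin(nx)sin(n'x) dx = ∫_0^π cos(nx)cos(n'x) dx = 0; and by product-to-sum, ∫_0^π sin(nx)cos(n'x) dx = ½∫_0^π [sin((n+n')x) + sin((n−n')x)] dx, which is 0 when n+n' is even and 2n/(n²−n'²) when n+n' is odd (it need not vanish on (0, π)).
  u² squared terms: (-2)²·∫sin(x)² dx = 4·π/2 = 2*π;  (2)²·∫cos(x)² dx = 4·π/2 = 2*π.
  u² cross terms: 2·(-2)·(2)·∫sin(x)·cos(x) dx = -8·(0) = 0.
  So ∫_0^π u² dx = 2*π + 2*π + 0 = 4*π.
  (u')² squared terms: (-2)²·∫cos(x)² dx = 4·π/2 = 2*π;  (-2)²·∫sin(x)² dx = 4·π/2 = 2*π.
  (u')² cross terms: 2·(-2)·(-2)·∫cos(x)·sin(x) dx = 8·(0) = 0.
  So ∫_0^π (u')² dx = 2*π + 2*π + 0 = 4*π.
||u||_{H^1}^2 = (4*π) + (4*π) = 8*π.


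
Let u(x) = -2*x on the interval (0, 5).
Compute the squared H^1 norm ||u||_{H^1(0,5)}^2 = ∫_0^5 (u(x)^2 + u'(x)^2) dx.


||u||_{H^1}^2 = 560/3

The H^1 norm (squared) on an interval (0, L) is
  ||u||_{H^1}^2 = ∫_0^L u(x)^2 dx + ∫_0^L u'(x)^2 dx.
Compute u'(x) = -2.
Then u(x)^2 = 4*x**2 and u'(x)^2 = 4.
Integrate each monomial from 0 to 5 using ∫_0^5 c·x^n dx = c·5^(n+1)/(n+1):
  ∫_0^5 u(x)^2 dx = ∫_0^5 (4*x^2) dx. Term by term:
    ∫_0^5 4*x^2 dx = 500/3.
  ∫_0^5 u'(x)^2 dx = ∫_0^5 (4) dx. Term by term:
    ∫_0^5 4 dx = 20.
Adding: ||u||_{H^1}^2 = 500/3 + 20 = 560/3.


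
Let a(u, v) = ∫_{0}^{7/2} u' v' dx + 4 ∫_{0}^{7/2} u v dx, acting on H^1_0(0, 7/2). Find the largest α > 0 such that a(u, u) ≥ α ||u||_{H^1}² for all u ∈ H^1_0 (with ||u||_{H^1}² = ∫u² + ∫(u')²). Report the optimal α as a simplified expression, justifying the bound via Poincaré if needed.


α = 1

Coercivity of a(·,·) on H^1_0(0, 7/2) means a(u, u) ≥ α ||u||_{H^1}² for every u ∈ H^1_0.
The interval has length L = 7/2, and Poincaré/coercivity depend only on L. Here a(u, u) = ∫(u')² + (4)·∫u².
Here c = 4 ≥ 1, so a(u,u) = ∫(u')² + c∫u² ≥ ∫(u')² + ∫u² = ||u||_{H^1}², i.e. α = 1 works. No larger α is possible: a(u,u) ≥ α||u||_{H^1}² means (1−α)∫(u')² ≥ (α−c)∫u², and for the modes u_n = sin(nπ(x−x₀)/L) (x₀ the left endpoint) one has ∫u_n²/∫(u_n')² = (L/(nπ))² → 0, so a(u_n,u_n)/||u_n||_{H^1}² → 1. Hence the optimal constant is α = 1.
Therefore α = 1.


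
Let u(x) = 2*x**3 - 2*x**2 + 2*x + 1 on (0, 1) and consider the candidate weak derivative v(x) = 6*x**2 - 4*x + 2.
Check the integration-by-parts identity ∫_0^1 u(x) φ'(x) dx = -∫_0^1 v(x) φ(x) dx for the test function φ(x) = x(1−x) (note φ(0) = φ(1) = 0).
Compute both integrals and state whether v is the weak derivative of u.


LHS = -3/10, RHS = -3/10. Yes, v = u' weakly.

u(x) = 2*x**3 - 2*x**2 + 2*x + 1, classical derivative u'(x) = 6*x**2 - 4*x + 2.
φ(x) = x(1−x), so φ'(x) = 1 - 2*x.
Note φ(0) = φ(1) = 0, so the boundary term u·φ vanishes.
LHS = ∫_0^1 u(x) φ'(x) dx = ∫_0^1 (-4*x^4 + 6*x^3 - 6*x^2 + 1) dx. Term by term:
  ∫_0^1 -4*x^4 dx = -4/5;  ∫_0^1 6*x^3 dx = 3/2;  ∫_0^1 -6*x^2 dx = -2;
  ∫_0^1 1 dx = 1.
Sum: -4/5 + 3/2 − 2 + 1 = -3/10.
So LHS = -3/10.
∫_0^1 v(x) φ(x) dx = ∫_0^1 (-6*x^4 + 10*x^3 - 6*x^2 + 2*x) dx. Term by term:
  ∫_0^1 -6*x^4 dx = -6/5;  ∫_0^1 10*x^3 dx = 5/2;  ∫_0^1 -6*x^2 dx = -2;
  ∫_0^1 2*x dx = 1.
Sum: -6/5 + 5/2 − 2 + 1 = 3/10.
So RHS = -∫_0^1 v(x) φ(x) dx = -3/10.
LHS = RHS, so the identity holds for this test φ.
Moreover u is smooth here and v(x) = u'(x) = 6*x**2 - 4*x + 2 pointwise, so the identity holds for every test function. Hence v is the weak derivative of u.


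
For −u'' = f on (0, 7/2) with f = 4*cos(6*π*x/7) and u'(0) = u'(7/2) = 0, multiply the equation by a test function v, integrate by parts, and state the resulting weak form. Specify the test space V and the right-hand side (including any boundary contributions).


V = H^1(0, 7/2) (no boundary constraint on v; u is determined up to an additive constant); weak form: ∫_0^7/2 u'v' dx = ∫_0^7/2 (4*cos(6*π*x/7)) v dx for all v ∈ V.

Multiply both sides by a test function v and integrate from 0 to 7/2:
  ∫_0^7/2 −u''(x) v(x) dx = ∫_0^7/2 f(x) v(x) dx.
Integrate the LHS by parts once:
  ∫_0^7/2 −u'' v dx = −[u'(x) v(x)]_0^7/2 + ∫_0^7/2 u'(x) v'(x) dx.
Thus ∫_0^7/2 u'(x) v'(x) dx = ∫_0^7/2 f(x) v(x) dx + [u'(x) v(x)]_0^7/2.
Choose V so that boundary terms are either known or forced to vanish.
u has homogeneous Neumann: u'(0) = u'(7/2) = 0. So [u' v]_0^7/2 = 0·v(7/2) − 0·v(0) = 0 for any v; take V = H^1(0, 7/2).
Weak formulation: find u (satisfying any essential BC) such that ∫_0^7/2 u'(x) v'(x) dx = ∫_0^7/2 f v dx for all v ∈ V (homogeneous Neumann, so boundary terms vanish).
Substituting f(x) = 4*cos(6*π*x/7), the right-hand side is ∫_0^7/2 (4*cos(6*π*x/7)) v dx.
Compatibility check (pure Neumann): taking v ≡ 1 ∈ V gives 0 = ∫_0^7/2 f dx + (0) − (0), i.e. ∫_0^7/2 f dx must equal u'(0) − u'(7/2) = 0. Indeed ∫_0^7/2 (4*cos(6*π*x/7)) dx = 0, so the data are compatible. The solution is then unique only up to an additive constant (fix it e.g. by requiring ∫_0^7/2 u dx = 0).


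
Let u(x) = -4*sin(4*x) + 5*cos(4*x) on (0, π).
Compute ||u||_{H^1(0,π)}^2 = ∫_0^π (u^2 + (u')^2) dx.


||u||_{H^1(0,π)}^2 = 697*π/2

u'(x) = -20*sin(4*x) - 16*cos(4*x).
Expand u² and (u')² and integrate term by term on (0, π), using: for integers n ≥ 1, ∫_0^π sin²(nx) dx = ∫_0^π cos²(nx) dx = π/2; for n ≠ n', ∫_0^π sin(nx)sin(n'x) dx = ∫_0^π cos(nx)cos(n'x) dx = 0; and by product-to-sum, ∫_0^π sin(nx)cos(n'x) dx = ½∫_0^π [sin((n+n')x) + sin((n−n')x)] dx, which is 0 when n+n' is even and 2n/(n²−n'²) when n+n' is odd (it need not vanish on (0, π)).
  u² squared terms: (-4)²·∫sin(4x)² dx = 16·π/2 = 8*π;  (5)²·∫cos(4x)² dx = 25·π/2 = 25*π/2.
  u² cross terms: 2·(-4)·(5)·∫sin(4x)·cos(4x) dx = -40·(0) = 0.
  So ∫_0^π u² dx = 8*π + 25*π/2 + 0 = 41*π/2.
  (u')² squared terms: (-20)²·∫sin(4x)² dx = 400·π/2 = 200*π;  (-16)²·∫cos(4x)² dx = 256·π/2 = 128*π.
  (u')² cross terms: 2·(-20)·(-16)·∫sin(4x)·cos(4x) dx = 640·(0) = 0.
  So ∫_0^π (u')² dx = 200*π + 128*π + 0 = 328*π.
||u||_{H^1}^2 = (41*π/2) + (328*π) = 697*π/2.


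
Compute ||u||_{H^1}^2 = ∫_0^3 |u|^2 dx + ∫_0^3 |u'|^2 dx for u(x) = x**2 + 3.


||u||_{H^1}^2 = 828/5

The H^1 norm (squared) on an interval (0, L) is
  ||u||_{H^1}^2 = ∫_0^L u(x)^2 dx + ∫_0^L u'(x)^2 dx.
Compute u'(x) = 2*x.
Then u(x)^2 = x**4 + 6*x**2 + 9 and u'(x)^2 = 4*x**2.
Integrate each monomial from 0 to 3 using ∫_0^3 c·x^n dx = c·3^(n+1)/(n+1):
  ∫_0^3 u(x)^2 dx = ∫_0^3 (x^4 + 6*x^2 + 9) dx. Term by term:
    ∫_0^3 x^4 dx = 243/5;  ∫_0^3 6*x^2 dx = 54;  ∫_0^3 9 dx = 27.
  Sum: 243/5 + 54 + 27 = 648/5.
  ∫_0^3 u'(x)^2 dx = ∫_0^3 (4*x^2) dx. Term by term:
    ∫_0^3 4*x^2 dx = 36.
Adding: ||u||_{H^1}^2 = 648/5 + 36 = 828/5.


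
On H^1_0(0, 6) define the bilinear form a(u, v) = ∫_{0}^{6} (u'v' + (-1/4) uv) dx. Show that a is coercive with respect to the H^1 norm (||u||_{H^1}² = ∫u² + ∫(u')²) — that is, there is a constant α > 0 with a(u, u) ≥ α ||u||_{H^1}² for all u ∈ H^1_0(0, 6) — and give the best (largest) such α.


α = (-9 + π^2)/(π^2 + 36)

Coercivity of a(·,·) on H^1_0(0, 6) means a(u, u) ≥ α ||u||_{H^1}² for every u ∈ H^1_0.
The interval has length L = 6, and Poincaré/coercivity depend only on L. Here a(u, u) = ∫(u')² + (-1/4)·∫u².
Here c = -1/4 < 0 with |c| < (π/L)² = π^2/36, so coercivity still holds. The condition a(u,u) ≥ α||u||_{H^1}² reads (1−α)∫(u')² ≥ (α−c)∫u². Any admissible α is ≤ 1 (rapidly oscillating u have ∫u²/∫(u')² → 0), and α = 1 would force 0 ≥ (1−c)∫u², impossible since c < 1; so 1−α > 0. By the sharp Poincaré inequality on H^1_0 of an interval of length L, ∫(u')² ≥ (π/L)²∫u² with equality for the first sine mode sin(π(x−x₀)/L) (x₀ the left endpoint), so the inequality holds for all u iff (1−α)(π/L)² ≥ α − c, i.e. α ≤ ((π/L)² + c)/((π/L)² + 1) = (1 + c(L/π)²)/(1 + (L/π)²). (Direct route, valid since c ≤ 0: Poincaré gives c∫u² ≥ c(L/π)²∫(u')², so a(u,u) ≥ (1 + c(L/π)²)∫(u')², while ||u||_{H^1}² ≤ (1 + (L/π)²)∫(u')²; dividing yields the same α.) With (π/L)² = π^2/36 and c = -1/4, the largest admissible constant is α = ((π/L)² + c)/((π/L)² + 1).
Simplifying, α = (-9 + π^2)/(π^2 + 36).


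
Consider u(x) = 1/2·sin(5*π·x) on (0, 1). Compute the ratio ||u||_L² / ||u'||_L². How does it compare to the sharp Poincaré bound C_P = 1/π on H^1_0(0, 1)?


||u||_L² / ||u'||_L² = 1/(5*π) < C_P = 1/π.

u(x) = 1/2·sin(5*π·x), so u'(x) = 5*π*cos(5*π*x)/2.
Writing u(x) = A·sin(kπx/L) with A = 1/2 and k = 5, use ∫_0^L sin²(kπx/L) dx = L/2 and ∫_0^L cos²(kπx/L) dx = L/2.
u² = 1/4·sin²(5*π·x) and (u')² = 25*π^2/4·cos²(5*π·x), and each of sin², cos² integrates to L/2 = 1/2 over (0, 1).
∫_0^1 u² dx = 1/8, so ||u||_L² = sqrt(2)/4.
∫_0^1 (u')² dx = 25*π^2/8, so ||u'||_L² = 5*sqrt(2)*π/4.
Ratio ||u||_L² / ||u'||_L² = 1/(5*π).
Sharp Poincaré constant on H^1_0(0, 1) is C_P = L/π = 1/π, achieved by sin(π·x).
This is the k = 5 harmonic; the ratio L/(kπ) is strictly less than C_P = L/π, consistent with the sharp inequality ||u||_L² ≤ C_P ||u'||_L².


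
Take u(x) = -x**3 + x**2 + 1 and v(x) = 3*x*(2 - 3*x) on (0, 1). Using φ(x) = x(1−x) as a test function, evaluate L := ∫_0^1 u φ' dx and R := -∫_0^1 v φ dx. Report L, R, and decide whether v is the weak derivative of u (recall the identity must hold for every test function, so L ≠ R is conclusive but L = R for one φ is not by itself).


LHS = -1/60, RHS = -1/20. No, v is not the weak derivative of u.

u(x) = -x**3 + x**2 + 1, classical derivative u'(x) = -3*x**2 + 2*x.
φ(x) = x(1−x), so φ'(x) = 1 - 2*x.
Note φ(0) = φ(1) = 0, so the boundary term u·φ vanishes.
LHS = ∫_0^1 u(x) φ'(x) dx = ∫_0^1 (2*x^4 - 3*x^3 + x^2 - 2*x + 1) dx. Term by term:
  ∫_0^1 2*x^4 dx = 2/5;  ∫_0^1 -3*x^3 dx = -3/4;  ∫_0^1 x^2 dx = 1/3;
  ∫_0^1 -2*x dx = -1;  ∫_0^1 1 dx = 1.
Sum: 2/5 − 3/4 + 1/3 − 1 + 1 = -1/60.
So LHS = -1/60.
∫_0^1 v(x) φ(x) dx = ∫_0^1 (9*x^4 - 15*x^3 + 6*x^2) dx. Term by term:
  ∫_0^1 9*x^4 dx = 9/5;  ∫_0^1 -15*x^3 dx = -15/4;  ∫_0^1 6*x^2 dx = 2.
Sum: 9/5 − 15/4 + 2 = 1/20.
So RHS = -∫_0^1 v(x) φ(x) dx = -1/20.
LHS − RHS = 1/30 ≠ 0, so the identity fails.
(For a valid weak derivative the identity must hold for EVERY test function, in particular this one. The failure shows v is NOT the weak derivative of u.)
Correct weak derivative would be u'(x) = -3*x**2 + 2*x.


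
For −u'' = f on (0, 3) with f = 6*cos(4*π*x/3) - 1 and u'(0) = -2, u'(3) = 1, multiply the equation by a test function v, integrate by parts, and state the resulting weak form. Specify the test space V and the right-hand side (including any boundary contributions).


V = H^1(0, 3) (v unrestricted at boundary; u is determined up to an additive constant); weak form: ∫_0^3 u'v' dx = ∫_0^3 (6*cos(4*π*x/3) - 1) v dx + v(3) + 2·v(0) for all v ∈ V.

Multiply both sides by a test function v and integrate from 0 to 3:
  ∫_0^3 −u''(x) v(x) dx = ∫_0^3 f(x) v(x) dx.
Integrate the LHS by parts once:
  ∫_0^3 −u'' v dx = −[u'(x) v(x)]_0^3 + ∫_0^3 u'(x) v'(x) dx.
Thus ∫_0^3 u'(x) v'(x) dx = ∫_0^3 f(x) v(x) dx + [u'(x) v(x)]_0^3.
Choose V so that boundary terms are either known or forced to vanish.
u has inhomogeneous Neumann u'(0) = -2, u'(3) = 1. [u' v]_0^3 = (1)·v(3) − (-2)·v(0) = v(3) + 2·v(0). Take V = H^1(0, 3); boundary term becomes part of RHS.
Weak formulation: find u (satisfying any essential BC) such that ∫_0^3 u'(x) v'(x) dx = ∫_0^3 f v dx + v(3) + 2·v(0) for all v ∈ V (Neumann data are natural BCs: they enter the RHS as boundary terms).
Substituting f(x) = 6*cos(4*π*x/3) - 1, the right-hand side is ∫_0^3 (6*cos(4*π*x/3) - 1) v dx + v(3) + 2·v(0).
Compatibility check (pure Neumann): taking v ≡ 1 ∈ V gives 0 = ∫_0^3 f dx + (1) − (-2), i.e. ∫_0^3 f dx must equal u'(0) − u'(3) = -3. Indeed ∫_0^3 (6*cos(4*π*x/3) - 1) dx = -3, so the data are compatible. The solution is then unique only up to an additive constant (fix it e.g. by requiring ∫_0^3 u dx = 0).


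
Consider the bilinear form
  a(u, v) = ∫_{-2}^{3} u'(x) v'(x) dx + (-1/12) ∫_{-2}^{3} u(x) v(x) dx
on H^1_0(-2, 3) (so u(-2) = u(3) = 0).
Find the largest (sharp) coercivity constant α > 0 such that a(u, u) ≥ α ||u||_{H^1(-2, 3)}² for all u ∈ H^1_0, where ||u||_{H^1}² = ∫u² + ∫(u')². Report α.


α = (-25/12 + π^2)/(π^2 + 25)

Coercivity of a(·,·) on H^1_0(-2, 3) means a(u, u) ≥ α ||u||_{H^1}² for every u ∈ H^1_0.
The interval has length L = 5, and Poincaré/coercivity depend only on L. Here a(u, u) = ∫(u')² + (-1/12)·∫u².
Here c = -1/12 < 0 with |c| < (π/L)² = π^2/25, so coercivity still holds. The condition a(u,u) ≥ α||u||_{H^1}² reads (1−α)∫(u')² ≥ (α−c)∫u². Any admissible α is ≤ 1 (rapidly oscillating u have ∫u²/∫(u')² → 0), and α = 1 would force 0 ≥ (1−c)∫u², impossible since c < 1; so 1−α > 0. By the sharp Poincaré inequality on H^1_0 of an interval of length L, ∫(u')² ≥ (π/L)²∫u² with equality for the first sine mode sin(π(x−x₀)/L) (x₀ the left endpoint), so the inequality holds for all u iff (1−α)(π/L)² ≥ α − c, i.e. α ≤ ((π/L)² + c)/((π/L)² + 1) = (1 + c(L/π)²)/(1 + (L/π)²). (Direct route, valid since c ≤ 0: Poincaré gives c∫u² ≥ c(L/π)²∫(u')², so a(u,u) ≥ (1 + c(L/π)²)∫(u')², while ||u||_{H^1}² ≤ (1 + (L/π)²)∫(u')²; dividing yields the same α.) With (π/L)² = π^2/25 and c = -1/12, the largest admissible constant is α = ((π/L)² + c)/((π/L)² + 1).
Simplifying, α = (-25/12 + π^2)/(π^2 + 25).


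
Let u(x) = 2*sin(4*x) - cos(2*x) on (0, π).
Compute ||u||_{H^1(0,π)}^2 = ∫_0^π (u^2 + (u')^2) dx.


||u||_{H^1(0,π)}^2 = 73*π/2

u'(x) = 2*sin(2*x) + 8*cos(4*x).
Expand u² and (u')² and integrate term by term on (0, π), using: for integers n ≥ 1, ∫_0^π sin²(nx) dx = ∫_0^π cos²(nx) dx = π/2; for n ≠ n', ∫_0^π sin(nx)sin(n'x) dx = ∫_0^π cos(nx)cos(n'x) dx = 0; and by product-to-sum, ∫_0^π sin(nx)cos(n'x) dx = ½∫_0^π [sin((n+n')x) + sin((n−n')x)] dx, which is 0 when n+n' is even and 2n/(n²−n'²) when n+n' is odd (it need not vanish on (0, π)).
  u² squared terms: (-1)²·∫cos(2x)² dx = 1·π/2 = π/2;  (2)²·∫sin(4x)² dx = 4·π/2 = 2*π.
  u² cross terms: 2·(-1)·(2)·∫cos(2x)·sin(4x) dx = -4·(0) = 0.
  So ∫_0^π u² dx = π/2 + 2*π + 0 = 5*π/2.
  (u')² squared terms: (2)²·∫sin(2x)² dx = 4·π/2 = 2*π;  (8)²·∫cos(4x)² dx = 64·π/2 = 32*π.
  (u')² cross terms: 2·(2)·(8)·∫sin(2x)·cos(4x) dx = 32·(0) = 0.
  So ∫_0^π (u')² dx = 2*π + 32*π + 0 = 34*π.
||u||_{H^1}^2 = (5*π/2) + (34*π) = 73*π/2.


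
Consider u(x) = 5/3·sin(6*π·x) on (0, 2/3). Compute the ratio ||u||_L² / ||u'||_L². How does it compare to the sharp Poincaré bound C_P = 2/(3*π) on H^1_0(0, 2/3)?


||u||_L² / ||u'||_L² = 1/(6*π) < C_P = 2/(3*π).

u(x) = 5/3·sin(6*π·x), so u'(x) = 10*π*cos(6*π*x).
Writing u(x) = A·sin(kπx/L) with A = 5/3 and k = 4, use ∫_0^L sin²(kπx/L) dx = L/2 and ∫_0^L cos²(kπx/L) dx = L/2.
u² = 25/9·sin²(6*π·x) and (u')² = 100*π^2·cos²(6*π·x), and each of sin², cos² integrates to L/2 = 1/3 over (0, 2/3).
∫_0^2/3 u² dx = 25/27, so ||u||_L² = 5*sqrt(3)/9.
∫_0^2/3 (u')² dx = 100*π^2/3, so ||u'||_L² = 10*sqrt(3)*π/3.
Ratio ||u||_L² / ||u'||_L² = 1/(6*π).
Sharp Poincaré constant on H^1_0(0, 2/3) is C_P = L/π = 2/(3*π), achieved by sin(3*π/2·x).
This is the k = 4 harmonic; the ratio L/(kπ) is strictly less than C_P = L/π, consistent with the sharp inequality ||u||_L² ≤ C_P ||u'||_L².


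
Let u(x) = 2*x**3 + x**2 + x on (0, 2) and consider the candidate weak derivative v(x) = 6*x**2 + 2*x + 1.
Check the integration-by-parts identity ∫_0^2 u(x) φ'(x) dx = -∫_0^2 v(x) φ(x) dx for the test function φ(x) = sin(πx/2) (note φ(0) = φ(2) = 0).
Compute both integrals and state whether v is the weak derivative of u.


LHS = -60/π + 192/π^3, RHS = -60/π + 192/π^3. Yes, v = u' weakly.

u(x) = 2*x**3 + x**2 + x, classical derivative u'(x) = 6*x**2 + 2*x + 1.
φ(x) = sin(πx/2), so φ'(x) = π*cos(π*x/2)/2.
Note φ(0) = φ(2) = 0, so the boundary term u·φ vanishes.
LHS = ∫_0^2 u(x) φ'(x) dx = ∫_0^2 (π*x^3*cos(π*x/2) + π*x^2*cos(π*x/2)/2 + π*x*cos(π*x/2)/2) dx. Term by term:
  ∫_0^2 π*x^3*cos(π*x/2) dx = -48/π + 192/π^3;  ∫_0^2 π*x*cos(π*x/2)/2 dx = -4/π;  ∫_0^2 π*x^2*cos(π*x/2)/2 dx = -8/π.
Sum: -48/π + 192/π^3 − 4/π − 8/π = -60/π + 192/π^3.
So LHS = -60/π + 192/π^3.
∫_0^2 v(x) φ(x) dx = ∫_0^2 (6*x^2*sin(π*x/2) + 2*x*sin(π*x/2) + sin(π*x/2)) dx. Term by term:
  ∫_0^2 2*x*sin(π*x/2) dx = 8/π;  ∫_0^2 6*x^2*sin(π*x/2) dx = -192/π^3 + 48/π;  ∫_0^2 sin(π*x/2) dx = 4/π.
Sum: 8/π + -192/π^3 + 48/π + 4/π = -192/π^3 + 60/π.
So RHS = -∫_0^2 v(x) φ(x) dx = -60/π + 192/π^3.
LHS = RHS, so the identity holds for this test φ.
Moreover u is smooth here and v(x) = u'(x) = 6*x**2 + 2*x + 1 pointwise, so the identity holds for every test function. Hence v is the weak derivative of u.


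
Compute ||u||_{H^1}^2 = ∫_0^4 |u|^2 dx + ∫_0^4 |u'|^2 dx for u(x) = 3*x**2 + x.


||u||_{H^1}^2 = 46748/15

The H^1 norm (squared) on an interval (0, L) is
  ||u||_{H^1}^2 = ∫_0^L u(x)^2 dx + ∫_0^L u'(x)^2 dx.
Compute u'(x) = 6*x + 1.
Then u(x)^2 = 9*x**4 + 6*x**3 + x**2 and u'(x)^2 = 36*x**2 + 12*x + 1.
Integrate each monomial from 0 to 4 using ∫_0^4 c·x^n dx = c·4^(n+1)/(n+1):
  ∫_0^4 u(x)^2 dx = ∫_0^4 (9*x^4 + 6*x^3 + x^2) dx. Term by term:
    ∫_0^4 9*x^4 dx = 9216/5;  ∫_0^4 6*x^3 dx = 384;  ∫_0^4 x^2 dx = 64/3.
  Sum: 9216/5 + 384 + 64/3 = 33728/15.
  ∫_0^4 u'(x)^2 dx = ∫_0^4 (36*x^2 + 12*x + 1) dx. Term by term:
    ∫_0^4 36*x^2 dx = 768;  ∫_0^4 12*x dx = 96;  ∫_0^4 1 dx = 4.
  Sum: 768 + 96 + 4 = 868.
Adding: ||u||_{H^1}^2 = 33728/15 + 868 = 46748/15.


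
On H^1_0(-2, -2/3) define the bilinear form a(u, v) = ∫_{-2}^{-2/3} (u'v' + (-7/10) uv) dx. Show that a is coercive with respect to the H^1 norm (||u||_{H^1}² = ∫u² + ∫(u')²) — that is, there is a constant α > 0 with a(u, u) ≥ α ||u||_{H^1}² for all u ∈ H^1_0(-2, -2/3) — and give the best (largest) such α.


α = (-56 + 45*π^2)/(5*(16 + 9*π^2))

Coercivity of a(·,·) on H^1_0(-2, -2/3) means a(u, u) ≥ α ||u||_{H^1}² for every u ∈ H^1_0.
The interval has length L = 4/3, and Poincaré/coercivity depend only on L. Here a(u, u) = ∫(u')² + (-7/10)·∫u².
Here c = -7/10 < 0 with |c| < (π/L)² = 9*π^2/16, so coercivity still holds. The condition a(u,u) ≥ α||u||_{H^1}² reads (1−α)∫(u')² ≥ (α−c)∫u². Any admissible α is ≤ 1 (rapidly oscillating u have ∫u²/∫(u')² → 0), and α = 1 would force 0 ≥ (1−c)∫u², impossible since c < 1; so 1−α > 0. By the sharp Poincaré inequality on H^1_0 of an interval of length L, ∫(u')² ≥ (π/L)²∫u² with equality for the first sine mode sin(π(x−x₀)/L) (x₀ the left endpoint), so the inequality holds for all u iff (1−α)(π/L)² ≥ α − c, i.e. α ≤ ((π/L)² + c)/((π/L)² + 1) = (1 + c(L/π)²)/(1 + (L/π)²). (Direct route, valid since c ≤ 0: Poincaré gives c∫u² ≥ c(L/π)²∫(u')², so a(u,u) ≥ (1 + c(L/π)²)∫(u')², while ||u||_{H^1}² ≤ (1 + (L/π)²)∫(u')²; dividing yields the same α.) With (π/L)² = 9*π^2/16 and c = -7/10, the largest admissible constant is α = ((π/L)² + c)/((π/L)² + 1).
Simplifying, α = (-56 + 45*π^2)/(5*(16 + 9*π^2)).


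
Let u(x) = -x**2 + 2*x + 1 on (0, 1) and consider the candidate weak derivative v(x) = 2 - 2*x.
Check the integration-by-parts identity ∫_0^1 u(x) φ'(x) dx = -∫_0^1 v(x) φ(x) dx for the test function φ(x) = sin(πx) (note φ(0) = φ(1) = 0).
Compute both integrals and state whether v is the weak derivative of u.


LHS = -2/π, RHS = -2/π. Yes, v = u' weakly.

u(x) = -x**2 + 2*x + 1, classical derivative u'(x) = 2 - 2*x.
φ(x) = sin(πx), so φ'(x) = π*cos(π*x).
Note φ(0) = φ(1) = 0, so the boundary term u·φ vanishes.
LHS = ∫_0^1 u(x) φ'(x) dx = ∫_0^1 (-π*x^2*cos(π*x) + 2*π*x*cos(π*x) + π*cos(π*x)) dx. Term by term:
  ∫_0^1 π*cos(π*x) dx = 0;  ∫_0^1 -π*x^2*cos(π*x) dx = 2/π;  ∫_0^1 2*π*x*cos(π*x) dx = -4/π.
Sum: 0 + 2/π − 4/π = -2/π.
So LHS = -2/π.
∫_0^1 v(x) φ(x) dx = ∫_0^1 (-2*x*sin(π*x) + 2*sin(π*x)) dx. Term by term:
  ∫_0^1 2*sin(π*x) dx = 4/π;  ∫_0^1 -2*x*sin(π*x) dx = -2/π.
Sum: 4/π − 2/π = 2/π.
So RHS = -∫_0^1 v(x) φ(x) dx = -2/π.
LHS = RHS, so the identity holds for this test φ.
Moreover u is smooth here and v(x) = u'(x) = 2 - 2*x pointwise, so the identity holds for every test function. Hence v is the weak derivative of u.
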